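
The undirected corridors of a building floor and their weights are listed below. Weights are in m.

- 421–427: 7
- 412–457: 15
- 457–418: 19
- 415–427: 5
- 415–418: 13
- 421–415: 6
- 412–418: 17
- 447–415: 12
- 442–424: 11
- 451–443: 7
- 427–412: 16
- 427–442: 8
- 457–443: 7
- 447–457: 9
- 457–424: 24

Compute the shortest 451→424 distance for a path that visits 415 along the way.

Best 451 to 415: 451–443–457–447–415 costing 35
Best 415 to 424: 415–427–442–424 costing 24
Total via 415: 35 + 24 = 59 m.

59 m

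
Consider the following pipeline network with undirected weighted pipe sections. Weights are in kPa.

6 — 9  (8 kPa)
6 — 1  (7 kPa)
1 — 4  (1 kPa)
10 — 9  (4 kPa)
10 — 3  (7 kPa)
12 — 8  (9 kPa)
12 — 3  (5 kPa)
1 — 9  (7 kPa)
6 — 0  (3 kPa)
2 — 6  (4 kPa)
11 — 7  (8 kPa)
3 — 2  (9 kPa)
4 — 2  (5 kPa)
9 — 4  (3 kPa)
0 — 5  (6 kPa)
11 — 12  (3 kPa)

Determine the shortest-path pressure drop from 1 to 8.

Running Dijkstra from 1:
1: 0
4: 1  (via 1)
9: 4  (via 4)
2: 6  (via 4)
6: 7  (via 1)
10: 8  (via 9)
0: 10  (via 6)
3: 15  (via 2)
5: 16  (via 0)
12: 20  (via 3)
11: 23  (via 12)
8: 29  (via 12)
Shortest route: 1 → 4 → 2 → 3 → 12 → 8 = 29 kPa.

29 kPa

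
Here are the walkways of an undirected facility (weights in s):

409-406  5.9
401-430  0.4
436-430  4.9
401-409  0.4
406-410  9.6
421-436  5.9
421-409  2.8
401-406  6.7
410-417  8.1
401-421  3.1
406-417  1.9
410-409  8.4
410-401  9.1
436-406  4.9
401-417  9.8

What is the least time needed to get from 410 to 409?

Shortest distances from 410:
410: 0
417: 8.1  (via 410)
409: 8.4  (via 410)
Shortest route: 410–409 = 8.4 s.

8.4 s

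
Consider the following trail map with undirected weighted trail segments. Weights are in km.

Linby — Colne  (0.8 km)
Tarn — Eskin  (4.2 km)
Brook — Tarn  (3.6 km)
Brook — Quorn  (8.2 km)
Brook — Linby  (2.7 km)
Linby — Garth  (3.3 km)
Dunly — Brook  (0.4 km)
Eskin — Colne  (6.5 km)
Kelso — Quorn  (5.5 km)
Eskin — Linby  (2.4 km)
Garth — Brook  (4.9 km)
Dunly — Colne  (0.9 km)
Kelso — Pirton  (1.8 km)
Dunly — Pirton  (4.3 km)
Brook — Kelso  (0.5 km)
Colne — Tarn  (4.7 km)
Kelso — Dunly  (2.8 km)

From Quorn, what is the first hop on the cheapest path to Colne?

Kelso

Candidate routes:
Quorn–Kelso–Dunly–Colne: 5.5+2.8+0.9 = 9.2
Quorn–Kelso–Brook–Dunly–Colne: 5.5+0.5+0.4+0.9 = 7.3
Quorn–Kelso–Brook–Linby–Colne: 5.5+0.5+2.7+0.8 = 9.5
Cheapest is Quorn–Kelso–Brook–Dunly–Colne at 7.3 km.
So from Quorn the first move is to Kelso.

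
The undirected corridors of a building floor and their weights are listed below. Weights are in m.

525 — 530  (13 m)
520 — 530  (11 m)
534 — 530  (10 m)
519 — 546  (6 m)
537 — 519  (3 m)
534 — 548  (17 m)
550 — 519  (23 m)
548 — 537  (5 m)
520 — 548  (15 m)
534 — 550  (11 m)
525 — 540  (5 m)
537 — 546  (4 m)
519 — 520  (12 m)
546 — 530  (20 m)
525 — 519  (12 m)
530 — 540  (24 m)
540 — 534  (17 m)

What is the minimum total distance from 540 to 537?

Shortest distances from 540:
540: 0
525: 5  (via 540)
534: 17  (via 540)
519: 17  (via 525)
530: 18  (via 525)
537: 20  (via 519)
Shortest route: 540 → 525 → 519 → 537 = 20 m.

20 m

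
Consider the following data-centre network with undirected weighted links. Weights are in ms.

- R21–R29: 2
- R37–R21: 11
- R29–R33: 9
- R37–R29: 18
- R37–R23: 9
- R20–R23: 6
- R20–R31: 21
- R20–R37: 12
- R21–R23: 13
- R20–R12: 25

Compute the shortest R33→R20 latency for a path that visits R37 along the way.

Shortest R33→R37: R33–R29–R21–R37 = 22
Shortest R37→R20: R37–R20 = 12
Total via R37: 22 + 12 = 34 ms.

34 ms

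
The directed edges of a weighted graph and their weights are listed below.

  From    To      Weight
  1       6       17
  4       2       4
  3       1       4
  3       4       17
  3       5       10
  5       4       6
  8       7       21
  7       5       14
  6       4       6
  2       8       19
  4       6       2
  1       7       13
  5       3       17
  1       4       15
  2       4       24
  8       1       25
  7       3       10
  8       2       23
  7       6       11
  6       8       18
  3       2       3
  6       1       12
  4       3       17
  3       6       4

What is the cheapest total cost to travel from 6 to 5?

33

Shortest distances from 6:
6: 0
4: 6  (via 6)
2: 10  (via 4)
1: 12  (via 6)
8: 18  (via 6)
3: 23  (via 4)
7: 25  (via 1)
5: 33  (via 3)
Shortest route: 6–4–3–5 = 33.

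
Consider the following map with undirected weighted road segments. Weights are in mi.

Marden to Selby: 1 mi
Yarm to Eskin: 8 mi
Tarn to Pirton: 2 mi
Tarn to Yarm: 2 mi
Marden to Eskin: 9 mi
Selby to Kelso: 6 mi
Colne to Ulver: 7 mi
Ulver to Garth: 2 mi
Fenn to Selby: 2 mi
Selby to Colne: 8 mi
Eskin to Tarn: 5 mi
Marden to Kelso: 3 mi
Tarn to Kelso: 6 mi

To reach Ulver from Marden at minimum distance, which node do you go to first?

Candidate routes:
Marden → Kelso → Selby → Colne → Ulver: 3+6+8+7 = 24
Marden → Selby → Colne → Ulver: 1+8+7 = 16
The minimum is 16 mi via Marden → Selby → Colne → Ulver.
So from Marden the first move is to Selby.

Selby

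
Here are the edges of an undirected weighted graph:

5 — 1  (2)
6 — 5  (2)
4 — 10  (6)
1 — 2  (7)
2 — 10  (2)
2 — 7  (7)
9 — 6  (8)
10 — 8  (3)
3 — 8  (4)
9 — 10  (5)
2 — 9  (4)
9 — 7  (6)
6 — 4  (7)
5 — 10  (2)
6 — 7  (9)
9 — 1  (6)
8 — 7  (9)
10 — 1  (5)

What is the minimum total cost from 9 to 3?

Shortest distances from 9:
9: 0
2: 4  (via 9)
10: 5  (via 9)
1: 6  (via 9)
7: 6  (via 9)
5: 7  (via 10)
6: 8  (via 9)
8: 8  (via 10)
4: 11  (via 10)
3: 12  (via 8)
Shortest route: 9 → 10 → 8 → 3 = 12.

12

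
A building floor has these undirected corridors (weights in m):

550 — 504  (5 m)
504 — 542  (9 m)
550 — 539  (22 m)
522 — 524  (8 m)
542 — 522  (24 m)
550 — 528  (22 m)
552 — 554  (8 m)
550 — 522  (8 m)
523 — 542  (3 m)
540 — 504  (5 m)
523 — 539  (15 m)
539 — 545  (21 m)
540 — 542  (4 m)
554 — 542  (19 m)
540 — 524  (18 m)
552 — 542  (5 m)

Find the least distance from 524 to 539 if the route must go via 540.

40 m

Shortest 524→540: 524 → 540 = 18
Best 540 to 539: 540 → 542 → 523 → 539 costing 22
Total via 540: 18 + 22 = 40 m.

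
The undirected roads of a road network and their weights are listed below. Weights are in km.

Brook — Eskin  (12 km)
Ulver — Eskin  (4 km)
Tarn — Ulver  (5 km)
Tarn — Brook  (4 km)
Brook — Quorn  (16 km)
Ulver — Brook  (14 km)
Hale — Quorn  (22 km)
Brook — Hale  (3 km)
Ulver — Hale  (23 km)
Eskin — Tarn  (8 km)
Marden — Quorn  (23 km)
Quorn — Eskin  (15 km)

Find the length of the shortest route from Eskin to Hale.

Candidate routes:
Eskin → Ulver → Brook → Hale: 4+14+3 = 21
Eskin → Ulver → Tarn → Brook → Hale: 4+5+4+3 = 16
Eskin → Brook → Hale: 12+3 = 15
The minimum is 15 km via Eskin → Brook → Hale.

15 km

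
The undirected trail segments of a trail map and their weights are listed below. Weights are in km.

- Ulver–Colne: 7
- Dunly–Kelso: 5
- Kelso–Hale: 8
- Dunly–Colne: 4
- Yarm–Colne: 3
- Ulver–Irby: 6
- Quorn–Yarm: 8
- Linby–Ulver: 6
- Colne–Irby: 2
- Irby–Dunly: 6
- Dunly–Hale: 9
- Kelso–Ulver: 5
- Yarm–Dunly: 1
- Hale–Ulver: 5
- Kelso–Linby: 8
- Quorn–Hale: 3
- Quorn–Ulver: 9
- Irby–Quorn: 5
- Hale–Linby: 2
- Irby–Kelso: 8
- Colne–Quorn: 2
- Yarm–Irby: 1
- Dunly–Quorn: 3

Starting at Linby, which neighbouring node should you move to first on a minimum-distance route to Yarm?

Compare a few routes:
Linby - Hale - Quorn - Dunly - Yarm: 2+3+3+1 = 9
Linby - Hale - Quorn - Colne - Yarm: 2+3+2+3 = 10
Linby - Hale - Quorn - Colne - Irby - Yarm: 2+3+2+2+1 = 10
The minimum is 9 km via Linby - Hale - Quorn - Dunly - Yarm.
So from Linby the first move is to Hale.

Hale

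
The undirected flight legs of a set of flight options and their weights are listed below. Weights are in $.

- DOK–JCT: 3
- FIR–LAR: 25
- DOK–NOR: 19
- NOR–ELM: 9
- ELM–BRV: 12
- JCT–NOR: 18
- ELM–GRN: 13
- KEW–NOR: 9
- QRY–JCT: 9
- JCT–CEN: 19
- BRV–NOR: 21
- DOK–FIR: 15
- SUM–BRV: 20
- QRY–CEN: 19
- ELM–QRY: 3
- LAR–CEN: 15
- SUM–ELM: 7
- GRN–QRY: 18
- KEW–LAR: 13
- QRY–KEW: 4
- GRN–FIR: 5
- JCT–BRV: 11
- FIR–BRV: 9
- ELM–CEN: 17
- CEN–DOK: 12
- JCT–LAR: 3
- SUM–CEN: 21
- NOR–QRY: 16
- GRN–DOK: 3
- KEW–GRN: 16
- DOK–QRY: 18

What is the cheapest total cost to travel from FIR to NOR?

$27

Enumerating some paths:
FIR → GRN → DOK → JCT → NOR: 5+3+3+18 = 29
FIR → GRN → DOK → NOR: 5+3+19 = 27
FIR → GRN → KEW → NOR: 5+16+9 = 30
Cheapest is FIR → GRN → DOK → NOR at $27.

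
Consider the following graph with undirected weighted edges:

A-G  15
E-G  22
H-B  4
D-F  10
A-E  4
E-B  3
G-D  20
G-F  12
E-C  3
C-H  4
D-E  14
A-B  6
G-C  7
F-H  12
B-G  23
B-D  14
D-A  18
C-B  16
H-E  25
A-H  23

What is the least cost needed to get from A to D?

Compare a few routes:
A - E - B - D: 4+3+14 = 21
A - B - D: 6+14 = 20
A - B - E - D: 6+3+14 = 23
A - D: 18 = 18
Cheapest is A - D at 18.

18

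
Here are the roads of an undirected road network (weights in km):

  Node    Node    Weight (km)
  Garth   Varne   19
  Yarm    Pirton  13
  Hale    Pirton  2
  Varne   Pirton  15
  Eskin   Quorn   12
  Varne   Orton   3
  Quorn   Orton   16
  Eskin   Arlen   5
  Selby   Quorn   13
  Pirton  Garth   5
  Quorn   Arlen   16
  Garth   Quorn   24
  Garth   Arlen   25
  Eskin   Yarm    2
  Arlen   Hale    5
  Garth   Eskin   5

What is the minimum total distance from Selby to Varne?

Enumerating some paths:
Selby - Quorn - Eskin - Garth - Pirton - Varne: 13+12+5+5+15 = 50
Selby - Quorn - Arlen - Hale - Pirton - Varne: 13+16+5+2+15 = 51
Selby - Quorn - Orton - Varne: 13+16+3 = 32
Selby - Quorn - Eskin - Garth - Varne: 13+12+5+19 = 49
The minimum is 32 km via Selby - Quorn - Orton - Varne.

32 km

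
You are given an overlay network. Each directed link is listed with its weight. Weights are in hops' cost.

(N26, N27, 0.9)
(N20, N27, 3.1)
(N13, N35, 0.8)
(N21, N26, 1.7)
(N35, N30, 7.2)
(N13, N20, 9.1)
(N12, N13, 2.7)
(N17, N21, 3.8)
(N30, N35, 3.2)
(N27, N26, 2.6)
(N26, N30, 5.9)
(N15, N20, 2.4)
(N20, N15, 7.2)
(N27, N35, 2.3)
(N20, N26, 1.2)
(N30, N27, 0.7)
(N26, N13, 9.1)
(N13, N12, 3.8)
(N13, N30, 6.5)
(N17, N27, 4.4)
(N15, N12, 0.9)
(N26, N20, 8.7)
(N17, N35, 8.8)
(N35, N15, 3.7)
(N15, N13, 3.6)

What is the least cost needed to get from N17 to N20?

12.8 hops' cost

Shortest distances from N17:
N17: 0
N21: 3.8  (via N17)
N27: 4.4  (via N17)
N26: 5.5  (via N21)
N35: 6.7  (via N27)
N15: 10.4  (via N35)
N12: 11.3  (via N15)
N30: 11.4  (via N26)
N20: 12.8  (via N15)
Shortest route: N17 → N27 → N35 → N15 → N20 = 12.8 hops' cost.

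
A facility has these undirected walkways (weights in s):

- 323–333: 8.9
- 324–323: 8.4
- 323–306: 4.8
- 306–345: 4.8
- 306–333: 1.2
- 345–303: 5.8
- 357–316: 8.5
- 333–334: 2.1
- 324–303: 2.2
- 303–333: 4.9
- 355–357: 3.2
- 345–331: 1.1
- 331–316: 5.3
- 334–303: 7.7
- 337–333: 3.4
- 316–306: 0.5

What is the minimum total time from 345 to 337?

Compare a few routes:
345–303–333–337: 5.8+4.9+3.4 = 14.1
345–303–334–333–337: 5.8+7.7+2.1+3.4 = 19
345–306–333–337: 4.8+1.2+3.4 = 9.4
345–331–316–306–333–337: 1.1+5.3+0.5+1.2+3.4 = 11.5
Cheapest is 345–306–333–337 at 9.4 s.

9.4 s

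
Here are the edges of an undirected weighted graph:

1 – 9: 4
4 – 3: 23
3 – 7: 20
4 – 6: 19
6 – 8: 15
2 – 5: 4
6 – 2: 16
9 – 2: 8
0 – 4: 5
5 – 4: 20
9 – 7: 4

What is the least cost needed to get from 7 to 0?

41

Compare a few routes:
7–3–4–0: 20+23+5 = 48
7–9–2–6–4–0: 4+8+16+19+5 = 52
7–9–2–5–4–0: 4+8+4+20+5 = 41
The minimum is 41 via 7–9–2–5–4–0.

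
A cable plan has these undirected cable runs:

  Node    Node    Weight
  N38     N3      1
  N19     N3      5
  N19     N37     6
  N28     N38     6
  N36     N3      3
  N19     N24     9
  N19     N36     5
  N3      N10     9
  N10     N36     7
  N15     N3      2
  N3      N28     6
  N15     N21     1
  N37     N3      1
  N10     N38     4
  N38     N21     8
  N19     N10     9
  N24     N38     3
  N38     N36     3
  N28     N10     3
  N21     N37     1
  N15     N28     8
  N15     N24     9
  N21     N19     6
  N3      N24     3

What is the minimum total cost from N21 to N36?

Settle nodes by increasing distance from N21:
N21: 0
N37: 1  (via N21)
N15: 1  (via N21)
N3: 2  (via N37)
N38: 3  (via N3)
N24: 5  (via N3)
N36: 5  (via N3)
Shortest route: N21–N37–N3–N36 = 5.

5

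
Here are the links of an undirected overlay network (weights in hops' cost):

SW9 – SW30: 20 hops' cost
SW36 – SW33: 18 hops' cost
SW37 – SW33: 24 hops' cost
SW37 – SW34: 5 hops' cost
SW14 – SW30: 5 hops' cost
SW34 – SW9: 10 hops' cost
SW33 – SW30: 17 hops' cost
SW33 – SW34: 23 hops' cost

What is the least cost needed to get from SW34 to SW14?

Enumerating some paths:
SW34 → SW9 → SW30 → SW14: 10+20+5 = 35
SW34 → SW33 → SW30 → SW14: 23+17+5 = 45
SW34 → SW37 → SW33 → SW30 → SW14: 5+24+17+5 = 51
The minimum is 35 hops' cost via SW34 → SW9 → SW30 → SW14.

35 hops' cost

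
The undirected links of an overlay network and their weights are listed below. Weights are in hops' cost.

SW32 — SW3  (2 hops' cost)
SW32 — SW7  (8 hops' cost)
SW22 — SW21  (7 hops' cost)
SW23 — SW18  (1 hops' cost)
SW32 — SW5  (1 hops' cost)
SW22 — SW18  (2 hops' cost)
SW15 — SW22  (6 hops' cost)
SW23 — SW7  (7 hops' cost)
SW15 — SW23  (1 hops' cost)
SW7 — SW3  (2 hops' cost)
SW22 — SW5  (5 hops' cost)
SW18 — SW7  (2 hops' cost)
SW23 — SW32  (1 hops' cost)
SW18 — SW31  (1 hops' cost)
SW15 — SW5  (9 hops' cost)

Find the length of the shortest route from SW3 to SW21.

Compare a few routes:
SW3 - SW7 - SW18 - SW22 - SW21: 2+2+2+7 = 13
SW3 - SW32 - SW5 - SW22 - SW21: 2+1+5+7 = 15
SW3 - SW7 - SW23 - SW18 - SW22 - SW21: 2+7+1+2+7 = 19
SW3 - SW32 - SW23 - SW15 - SW22 - SW21: 2+1+1+6+7 = 17
Cheapest is SW3 - SW7 - SW18 - SW22 - SW21 at 13 hops' cost.

13 hops' cost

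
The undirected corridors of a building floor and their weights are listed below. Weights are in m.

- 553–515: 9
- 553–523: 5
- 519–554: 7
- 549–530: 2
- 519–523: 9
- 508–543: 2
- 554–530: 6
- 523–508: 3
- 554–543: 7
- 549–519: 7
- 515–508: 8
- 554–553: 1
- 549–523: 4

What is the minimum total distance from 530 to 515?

Shortest distances from 530:
530: 0
549: 2  (via 530)
523: 6  (via 549)
554: 6  (via 530)
553: 7  (via 554)
508: 9  (via 523)
519: 9  (via 549)
543: 11  (via 508)
515: 16  (via 553)
Shortest route: 530–554–553–515 = 16 m.

16 m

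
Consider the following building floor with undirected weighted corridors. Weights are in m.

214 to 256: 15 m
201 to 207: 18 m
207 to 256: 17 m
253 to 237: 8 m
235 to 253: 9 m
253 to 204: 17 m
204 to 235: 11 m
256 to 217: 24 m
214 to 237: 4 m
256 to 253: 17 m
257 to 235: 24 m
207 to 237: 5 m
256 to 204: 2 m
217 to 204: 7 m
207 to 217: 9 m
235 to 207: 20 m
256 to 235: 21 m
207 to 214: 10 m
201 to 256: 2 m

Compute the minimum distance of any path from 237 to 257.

Enumerating some paths:
237–253–235–257: 8+9+24 = 41
237–207–235–257: 5+20+24 = 49
237–207–217–204–235–257: 5+9+7+11+24 = 56
237–214–256–204–235–257: 4+15+2+11+24 = 56
The minimum is 41 m via 237–253–235–257.

41 m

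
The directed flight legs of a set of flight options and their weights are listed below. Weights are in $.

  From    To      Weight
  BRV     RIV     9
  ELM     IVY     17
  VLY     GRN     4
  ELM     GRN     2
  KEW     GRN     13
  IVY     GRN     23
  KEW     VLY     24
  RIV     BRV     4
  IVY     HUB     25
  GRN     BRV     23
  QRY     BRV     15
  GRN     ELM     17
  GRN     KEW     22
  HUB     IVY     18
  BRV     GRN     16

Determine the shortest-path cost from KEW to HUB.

Shortest distances from KEW:
KEW: 0
GRN: 13  (via KEW)
VLY: 24  (via KEW)
ELM: 30  (via GRN)
BRV: 36  (via GRN)
RIV: 45  (via BRV)
IVY: 47  (via ELM)
HUB: 72  (via IVY)
Shortest route: KEW → GRN → ELM → IVY → HUB = $72.

$72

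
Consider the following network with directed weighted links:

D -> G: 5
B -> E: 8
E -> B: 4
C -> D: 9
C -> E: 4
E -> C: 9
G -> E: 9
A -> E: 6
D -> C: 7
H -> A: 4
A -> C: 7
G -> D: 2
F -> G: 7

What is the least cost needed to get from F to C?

Running Dijkstra from F:
F: 0
G: 7  (via F)
D: 9  (via G)
C: 16  (via D)
Shortest route: F → G → D → C = 16.

16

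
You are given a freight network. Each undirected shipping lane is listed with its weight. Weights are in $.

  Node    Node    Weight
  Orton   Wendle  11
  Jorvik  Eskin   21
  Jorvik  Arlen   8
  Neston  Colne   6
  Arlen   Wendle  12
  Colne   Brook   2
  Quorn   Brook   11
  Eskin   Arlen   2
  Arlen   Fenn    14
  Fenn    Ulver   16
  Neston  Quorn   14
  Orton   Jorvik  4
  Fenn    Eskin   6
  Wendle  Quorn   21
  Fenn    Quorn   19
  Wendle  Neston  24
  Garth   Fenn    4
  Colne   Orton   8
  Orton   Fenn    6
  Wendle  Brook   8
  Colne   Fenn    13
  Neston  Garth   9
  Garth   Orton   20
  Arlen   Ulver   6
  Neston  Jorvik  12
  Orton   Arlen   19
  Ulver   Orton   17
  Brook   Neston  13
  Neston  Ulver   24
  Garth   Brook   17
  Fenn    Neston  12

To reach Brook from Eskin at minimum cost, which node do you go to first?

Fenn

Enumerating some paths:
Eskin → Fenn → Colne → Brook: 6+13+2 = 21
Eskin → Arlen → Jorvik → Orton → Colne → Brook: 2+8+4+8+2 = 24
Eskin → Arlen → Wendle → Brook: 2+12+8 = 22
Eskin → Fenn → Orton → Colne → Brook: 6+6+8+2 = 22
Cheapest is Eskin → Fenn → Colne → Brook at $21.
So from Eskin the first move is to Fenn.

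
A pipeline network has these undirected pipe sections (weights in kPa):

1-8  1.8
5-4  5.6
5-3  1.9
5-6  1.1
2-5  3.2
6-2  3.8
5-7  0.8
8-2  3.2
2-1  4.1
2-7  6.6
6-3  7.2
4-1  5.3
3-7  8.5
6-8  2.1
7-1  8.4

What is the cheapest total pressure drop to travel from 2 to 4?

8.8 kPa

Settle nodes by increasing distance from 2:
2: 0
5: 3.2  (via 2)
8: 3.2  (via 2)
6: 3.8  (via 2)
7: 4  (via 5)
1: 4.1  (via 2)
3: 5.1  (via 5)
4: 8.8  (via 5)
Shortest route: 2 → 5 → 4 = 8.8 kPa.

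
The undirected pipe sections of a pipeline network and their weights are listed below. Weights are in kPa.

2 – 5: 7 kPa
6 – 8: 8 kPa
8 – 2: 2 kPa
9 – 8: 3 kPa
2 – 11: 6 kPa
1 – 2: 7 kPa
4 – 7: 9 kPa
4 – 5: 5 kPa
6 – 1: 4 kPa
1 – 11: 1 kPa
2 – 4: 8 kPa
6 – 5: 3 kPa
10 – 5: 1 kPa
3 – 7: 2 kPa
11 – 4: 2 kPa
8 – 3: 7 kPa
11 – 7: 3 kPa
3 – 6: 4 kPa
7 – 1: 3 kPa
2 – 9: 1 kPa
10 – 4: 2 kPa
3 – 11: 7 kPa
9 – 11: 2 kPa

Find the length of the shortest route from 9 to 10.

6 kPa

Candidate routes:
9–11–4–10: 2+2+2 = 6
9–11–4–5–10: 2+2+5+1 = 10
9–2–5–10: 1+7+1 = 9
The minimum is 6 kPa via 9–11–4–10.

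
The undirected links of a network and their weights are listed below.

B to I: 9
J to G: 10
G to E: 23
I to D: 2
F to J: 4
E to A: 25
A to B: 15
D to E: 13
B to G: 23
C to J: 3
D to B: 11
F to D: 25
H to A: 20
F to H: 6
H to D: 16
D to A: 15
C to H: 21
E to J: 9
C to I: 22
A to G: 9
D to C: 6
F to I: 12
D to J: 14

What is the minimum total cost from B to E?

Compare a few routes:
B → D → E: 11+13 = 24
B → D → C → J → E: 11+6+3+9 = 29
Cheapest is B → D → E at 24.

24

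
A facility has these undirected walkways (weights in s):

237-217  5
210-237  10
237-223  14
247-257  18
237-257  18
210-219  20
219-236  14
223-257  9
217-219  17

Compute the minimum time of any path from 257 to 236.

54 s

Shortest distances from 257:
257: 0
223: 9  (via 257)
237: 18  (via 257)
247: 18  (via 257)
217: 23  (via 237)
210: 28  (via 237)
219: 40  (via 217)
236: 54  (via 219)
Shortest route: 257 → 237 → 217 → 219 → 236 = 54 s.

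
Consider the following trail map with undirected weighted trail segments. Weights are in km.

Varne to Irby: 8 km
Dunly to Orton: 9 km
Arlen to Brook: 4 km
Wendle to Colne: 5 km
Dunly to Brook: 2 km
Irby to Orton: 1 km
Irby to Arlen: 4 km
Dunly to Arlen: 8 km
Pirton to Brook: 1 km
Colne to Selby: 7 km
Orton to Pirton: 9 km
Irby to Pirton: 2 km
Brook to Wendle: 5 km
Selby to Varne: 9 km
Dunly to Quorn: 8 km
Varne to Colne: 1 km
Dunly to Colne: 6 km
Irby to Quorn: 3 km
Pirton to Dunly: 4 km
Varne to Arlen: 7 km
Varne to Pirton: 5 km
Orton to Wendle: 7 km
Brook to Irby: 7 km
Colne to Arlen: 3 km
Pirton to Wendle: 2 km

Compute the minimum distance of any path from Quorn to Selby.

Settle nodes by increasing distance from Quorn:
Quorn: 0
Irby: 3  (via Quorn)
Orton: 4  (via Irby)
Pirton: 5  (via Irby)
Brook: 6  (via Pirton)
Wendle: 7  (via Pirton)
Arlen: 7  (via Irby)
Dunly: 8  (via Quorn)
Colne: 10  (via Arlen)
Varne: 10  (via Pirton)
Selby: 17  (via Colne)
Shortest route: Quorn–Irby–Arlen–Colne–Selby = 17 km.

17 km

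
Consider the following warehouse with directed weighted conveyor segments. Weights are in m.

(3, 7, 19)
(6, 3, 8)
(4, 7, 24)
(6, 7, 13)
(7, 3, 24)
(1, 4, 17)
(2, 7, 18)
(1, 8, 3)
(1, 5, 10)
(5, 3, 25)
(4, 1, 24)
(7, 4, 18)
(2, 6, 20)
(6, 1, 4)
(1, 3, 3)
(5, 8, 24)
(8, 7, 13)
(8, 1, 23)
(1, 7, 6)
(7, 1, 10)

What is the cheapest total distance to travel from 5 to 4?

55 m

Enumerating some paths:
5–8–7–1–4: 24+13+10+17 = 64
5–3–7–4: 25+19+18 = 62
5–8–7–4: 24+13+18 = 55
The minimum is 55 m via 5–8–7–4.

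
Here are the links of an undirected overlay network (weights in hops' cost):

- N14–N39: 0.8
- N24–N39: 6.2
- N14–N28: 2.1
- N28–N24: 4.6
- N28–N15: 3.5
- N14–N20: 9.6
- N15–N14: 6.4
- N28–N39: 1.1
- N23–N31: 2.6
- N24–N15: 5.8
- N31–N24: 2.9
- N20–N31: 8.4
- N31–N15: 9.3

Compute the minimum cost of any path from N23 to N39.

11.2 hops' cost

Enumerating some paths:
N23 → N31 → N24 → N39: 2.6+2.9+6.2 = 11.7
N23 → N31 → N24 → N28 → N14 → N39: 2.6+2.9+4.6+2.1+0.8 = 13
N23 → N31 → N24 → N15 → N28 → N39: 2.6+2.9+5.8+3.5+1.1 = 15.9
N23 → N31 → N24 → N28 → N39: 2.6+2.9+4.6+1.1 = 11.2
Cheapest is N23 → N31 → N24 → N28 → N39 at 11.2 hops' cost.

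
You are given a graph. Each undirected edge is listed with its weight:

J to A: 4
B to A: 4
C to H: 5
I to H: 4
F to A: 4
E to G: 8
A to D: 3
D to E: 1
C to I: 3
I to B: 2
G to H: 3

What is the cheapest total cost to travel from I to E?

10

Candidate routes:
I → C → H → G → E: 3+5+3+8 = 19
I → B → A → D → E: 2+4+3+1 = 10
I → H → G → E: 4+3+8 = 15
The minimum is 10 via I → B → A → D → E.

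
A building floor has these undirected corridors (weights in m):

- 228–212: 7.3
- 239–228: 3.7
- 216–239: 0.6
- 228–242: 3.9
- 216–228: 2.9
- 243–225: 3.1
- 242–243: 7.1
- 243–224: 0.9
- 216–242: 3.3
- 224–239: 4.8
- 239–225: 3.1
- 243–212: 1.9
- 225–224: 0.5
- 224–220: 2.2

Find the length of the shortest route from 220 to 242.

9.7 m

Shortest distances from 220:
220: 0
224: 2.2  (via 220)
225: 2.7  (via 224)
243: 3.1  (via 224)
212: 5  (via 243)
239: 5.8  (via 225)
216: 6.4  (via 239)
228: 9.3  (via 216)
242: 9.7  (via 216)
Shortest route: 220–224–225–239–216–242 = 9.7 m.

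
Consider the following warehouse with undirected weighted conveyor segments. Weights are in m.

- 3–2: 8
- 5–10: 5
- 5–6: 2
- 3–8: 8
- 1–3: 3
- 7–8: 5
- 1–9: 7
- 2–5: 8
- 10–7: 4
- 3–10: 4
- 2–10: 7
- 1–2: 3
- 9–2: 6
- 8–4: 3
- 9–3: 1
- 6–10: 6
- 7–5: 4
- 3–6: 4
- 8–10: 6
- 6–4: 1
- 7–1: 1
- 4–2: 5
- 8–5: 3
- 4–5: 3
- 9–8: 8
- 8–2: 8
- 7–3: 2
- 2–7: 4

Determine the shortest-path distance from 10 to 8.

Compare a few routes:
10 → 8: 6 = 6
10 → 5 → 8: 5+3 = 8
Cheapest is 10 → 8 at 6 m.

6 m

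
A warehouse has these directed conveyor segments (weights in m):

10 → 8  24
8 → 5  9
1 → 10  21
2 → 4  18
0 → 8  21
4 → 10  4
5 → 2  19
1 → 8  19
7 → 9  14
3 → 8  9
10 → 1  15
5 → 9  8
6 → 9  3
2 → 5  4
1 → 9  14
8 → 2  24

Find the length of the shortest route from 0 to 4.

63 m

Enumerating some paths:
0 → 8 → 5 → 2 → 4: 21+9+19+18 = 67
0 → 8 → 2 → 4: 21+24+18 = 63
The minimum is 63 m via 0 → 8 → 2 → 4.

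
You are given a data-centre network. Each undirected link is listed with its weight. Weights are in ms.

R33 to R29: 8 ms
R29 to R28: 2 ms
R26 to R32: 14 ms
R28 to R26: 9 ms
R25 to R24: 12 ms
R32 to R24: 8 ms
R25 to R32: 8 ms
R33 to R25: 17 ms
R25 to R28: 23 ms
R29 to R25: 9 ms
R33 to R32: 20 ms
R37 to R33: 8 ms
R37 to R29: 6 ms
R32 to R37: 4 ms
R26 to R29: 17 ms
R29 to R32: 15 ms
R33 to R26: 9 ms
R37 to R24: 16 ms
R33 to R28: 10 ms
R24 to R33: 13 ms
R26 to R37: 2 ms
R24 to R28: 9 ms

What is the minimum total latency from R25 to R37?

Compare a few routes:
R25 - R32 - R37: 8+4 = 12
R25 - R29 - R37: 9+6 = 15
The minimum is 12 ms via R25 - R32 - R37.

12 ms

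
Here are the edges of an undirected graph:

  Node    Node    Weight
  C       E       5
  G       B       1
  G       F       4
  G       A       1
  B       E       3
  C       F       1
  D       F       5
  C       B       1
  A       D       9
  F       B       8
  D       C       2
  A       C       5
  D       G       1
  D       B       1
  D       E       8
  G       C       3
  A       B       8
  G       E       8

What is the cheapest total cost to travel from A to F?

Shortest distances from A:
A: 0
G: 1  (via A)
B: 2  (via G)
D: 2  (via G)
C: 3  (via B)
F: 4  (via C)
Shortest route: A → G → B → C → F = 4.

4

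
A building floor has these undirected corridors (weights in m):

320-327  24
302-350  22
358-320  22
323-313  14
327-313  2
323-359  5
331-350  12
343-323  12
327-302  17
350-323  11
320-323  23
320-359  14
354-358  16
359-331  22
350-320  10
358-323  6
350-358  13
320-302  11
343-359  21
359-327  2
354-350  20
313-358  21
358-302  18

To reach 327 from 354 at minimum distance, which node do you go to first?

Candidate routes:
354 - 358 - 323 - 359 - 327: 16+6+5+2 = 29
354 - 358 - 323 - 313 - 327: 16+6+14+2 = 38
The minimum is 29 m via 354 - 358 - 323 - 359 - 327.
So from 354 the first move is to 358.

358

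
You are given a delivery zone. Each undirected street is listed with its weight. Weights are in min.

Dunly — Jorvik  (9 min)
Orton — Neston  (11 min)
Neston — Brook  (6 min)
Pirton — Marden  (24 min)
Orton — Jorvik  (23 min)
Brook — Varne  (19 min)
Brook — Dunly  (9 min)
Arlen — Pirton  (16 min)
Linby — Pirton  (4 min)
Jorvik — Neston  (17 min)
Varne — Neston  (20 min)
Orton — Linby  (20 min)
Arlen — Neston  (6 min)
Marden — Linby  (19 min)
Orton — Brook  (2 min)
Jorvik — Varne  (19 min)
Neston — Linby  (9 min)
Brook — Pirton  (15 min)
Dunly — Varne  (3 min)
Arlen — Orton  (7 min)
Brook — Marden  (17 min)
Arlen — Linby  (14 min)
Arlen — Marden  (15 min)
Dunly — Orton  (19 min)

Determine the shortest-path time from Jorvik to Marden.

35 min

Candidate routes:
Jorvik - Neston - Arlen - Marden: 17+6+15 = 38
Jorvik - Dunly - Brook - Marden: 9+9+17 = 35
Cheapest is Jorvik - Dunly - Brook - Marden at 35 min.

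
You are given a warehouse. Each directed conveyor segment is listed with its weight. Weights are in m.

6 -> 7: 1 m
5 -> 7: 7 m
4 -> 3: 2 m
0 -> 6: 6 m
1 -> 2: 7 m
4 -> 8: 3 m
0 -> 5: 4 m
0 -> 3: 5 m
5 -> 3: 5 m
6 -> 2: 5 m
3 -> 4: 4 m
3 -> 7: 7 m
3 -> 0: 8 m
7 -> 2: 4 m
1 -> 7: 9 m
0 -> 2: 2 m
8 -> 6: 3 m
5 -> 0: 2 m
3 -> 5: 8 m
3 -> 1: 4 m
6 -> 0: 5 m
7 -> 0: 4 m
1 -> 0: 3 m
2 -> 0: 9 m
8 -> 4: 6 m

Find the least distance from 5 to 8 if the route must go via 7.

23 m

Best 5 to 7: 5–7 costing 7
Shortest 7→8: 7–0–3–4–8 = 16
Total via 7: 7 + 16 = 23 m.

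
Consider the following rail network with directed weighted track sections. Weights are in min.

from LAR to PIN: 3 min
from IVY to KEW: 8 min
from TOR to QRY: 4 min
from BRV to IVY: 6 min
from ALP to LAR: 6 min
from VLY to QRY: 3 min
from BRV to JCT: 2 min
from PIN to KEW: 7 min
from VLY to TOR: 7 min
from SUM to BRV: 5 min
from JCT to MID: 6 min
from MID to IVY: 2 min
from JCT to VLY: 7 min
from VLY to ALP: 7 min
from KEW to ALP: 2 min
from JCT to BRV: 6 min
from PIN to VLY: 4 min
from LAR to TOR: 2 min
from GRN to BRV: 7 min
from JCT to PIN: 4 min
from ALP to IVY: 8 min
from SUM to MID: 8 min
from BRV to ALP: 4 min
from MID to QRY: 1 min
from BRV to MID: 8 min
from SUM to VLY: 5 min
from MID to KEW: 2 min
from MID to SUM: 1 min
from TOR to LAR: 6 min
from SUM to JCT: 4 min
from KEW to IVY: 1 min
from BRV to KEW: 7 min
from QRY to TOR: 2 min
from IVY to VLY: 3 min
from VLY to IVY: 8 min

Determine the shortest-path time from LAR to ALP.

12 min

Shortest distances from LAR:
LAR: 0
TOR: 2  (via LAR)
PIN: 3  (via LAR)
QRY: 6  (via TOR)
VLY: 7  (via PIN)
KEW: 10  (via PIN)
IVY: 11  (via KEW)
ALP: 12  (via KEW)
Shortest route: LAR–PIN–KEW–ALP = 12 min.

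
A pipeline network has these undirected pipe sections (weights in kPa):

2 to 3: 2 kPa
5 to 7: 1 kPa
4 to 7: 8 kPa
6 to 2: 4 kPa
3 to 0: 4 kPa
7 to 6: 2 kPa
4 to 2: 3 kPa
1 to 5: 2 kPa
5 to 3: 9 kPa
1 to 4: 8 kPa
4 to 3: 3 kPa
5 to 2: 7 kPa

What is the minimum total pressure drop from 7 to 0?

12 kPa

Candidate routes:
7 → 5 → 2 → 3 → 0: 1+7+2+4 = 14
7 → 5 → 3 → 0: 1+9+4 = 14
7 → 6 → 2 → 3 → 0: 2+4+2+4 = 12
The minimum is 12 kPa via 7 → 6 → 2 → 3 → 0.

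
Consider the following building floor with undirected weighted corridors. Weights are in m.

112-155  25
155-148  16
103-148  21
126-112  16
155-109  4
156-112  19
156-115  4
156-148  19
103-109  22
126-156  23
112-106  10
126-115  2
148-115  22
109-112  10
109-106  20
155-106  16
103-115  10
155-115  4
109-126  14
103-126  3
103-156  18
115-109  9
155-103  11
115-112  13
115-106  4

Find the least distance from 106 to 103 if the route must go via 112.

Shortest 106→112: 106 → 112 = 10
Best 112 to 103: 112 → 115 → 126 → 103 costing 18
Total via 112: 10 + 18 = 28 m.

28 m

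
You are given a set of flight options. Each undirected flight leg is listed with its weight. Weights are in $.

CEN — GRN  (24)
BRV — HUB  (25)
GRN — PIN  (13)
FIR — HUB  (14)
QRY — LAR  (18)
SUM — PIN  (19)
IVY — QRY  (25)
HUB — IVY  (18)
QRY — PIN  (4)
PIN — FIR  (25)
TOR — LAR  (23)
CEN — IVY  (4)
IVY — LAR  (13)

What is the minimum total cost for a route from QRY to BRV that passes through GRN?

$88

Best QRY to GRN: QRY → PIN → GRN costing 17
Shortest GRN→BRV: GRN → CEN → IVY → HUB → BRV = 71
Total via GRN: 17 + 71 = $88.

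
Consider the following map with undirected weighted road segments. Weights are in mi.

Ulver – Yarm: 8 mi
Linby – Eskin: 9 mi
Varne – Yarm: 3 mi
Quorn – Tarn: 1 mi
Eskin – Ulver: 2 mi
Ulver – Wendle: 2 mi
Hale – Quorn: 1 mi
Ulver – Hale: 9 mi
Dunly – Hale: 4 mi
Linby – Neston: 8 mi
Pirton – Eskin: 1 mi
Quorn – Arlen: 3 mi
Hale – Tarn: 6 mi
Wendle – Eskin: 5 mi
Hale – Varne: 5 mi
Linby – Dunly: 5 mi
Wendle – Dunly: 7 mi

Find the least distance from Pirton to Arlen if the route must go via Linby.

Best Pirton to Linby: Pirton → Eskin → Linby costing 10
Best Linby to Arlen: Linby → Dunly → Hale → Quorn → Arlen costing 13
Total via Linby: 10 + 13 = 23 mi.

23 mi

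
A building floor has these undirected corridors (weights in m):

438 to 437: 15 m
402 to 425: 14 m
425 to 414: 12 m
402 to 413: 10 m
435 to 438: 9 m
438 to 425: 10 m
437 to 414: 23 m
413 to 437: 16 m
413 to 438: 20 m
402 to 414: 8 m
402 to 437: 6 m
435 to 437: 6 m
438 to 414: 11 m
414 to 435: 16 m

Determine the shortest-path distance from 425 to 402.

14 m

Compare a few routes:
425 - 438 - 414 - 402: 10+11+8 = 29
425 - 414 - 402: 12+8 = 20
425 - 402: 14 = 14
Cheapest is 425 - 402 at 14 m.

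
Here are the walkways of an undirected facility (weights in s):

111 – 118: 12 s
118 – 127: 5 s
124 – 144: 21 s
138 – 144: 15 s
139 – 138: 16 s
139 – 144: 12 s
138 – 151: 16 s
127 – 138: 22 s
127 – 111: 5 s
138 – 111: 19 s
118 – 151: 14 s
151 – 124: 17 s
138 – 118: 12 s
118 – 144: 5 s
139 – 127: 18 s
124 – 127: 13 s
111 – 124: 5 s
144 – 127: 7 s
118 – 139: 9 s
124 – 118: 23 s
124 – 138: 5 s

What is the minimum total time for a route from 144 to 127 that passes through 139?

Best 144 to 139: 144–139 costing 12
Best 139 to 127: 139–118–127 costing 14
Total via 139: 12 + 14 = 26 s.

26 s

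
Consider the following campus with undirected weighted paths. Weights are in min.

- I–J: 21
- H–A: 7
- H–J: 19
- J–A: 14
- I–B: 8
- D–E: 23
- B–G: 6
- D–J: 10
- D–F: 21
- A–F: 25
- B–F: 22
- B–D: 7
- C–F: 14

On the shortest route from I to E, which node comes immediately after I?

B

Compare a few routes:
I–B–F–D–E: 8+22+21+23 = 74
I–J–D–E: 21+10+23 = 54
I–B–D–E: 8+7+23 = 38
The minimum is 38 min via I–B–D–E.
So from I the first move is to B.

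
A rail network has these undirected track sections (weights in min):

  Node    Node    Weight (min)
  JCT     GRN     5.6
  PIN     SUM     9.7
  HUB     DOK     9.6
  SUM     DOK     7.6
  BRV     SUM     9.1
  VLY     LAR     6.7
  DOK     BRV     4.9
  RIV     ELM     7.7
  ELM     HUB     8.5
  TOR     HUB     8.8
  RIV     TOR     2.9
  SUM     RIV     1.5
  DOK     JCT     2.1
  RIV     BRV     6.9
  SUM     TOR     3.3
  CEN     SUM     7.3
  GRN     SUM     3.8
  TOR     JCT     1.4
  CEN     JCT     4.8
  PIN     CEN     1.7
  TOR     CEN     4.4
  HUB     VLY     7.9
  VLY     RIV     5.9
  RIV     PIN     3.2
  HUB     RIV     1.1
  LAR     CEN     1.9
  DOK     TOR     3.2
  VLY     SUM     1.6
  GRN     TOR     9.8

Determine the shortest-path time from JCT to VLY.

Compare a few routes:
JCT - DOK - TOR - SUM - VLY: 2.1+3.2+3.3+1.6 = 10.2
JCT - TOR - SUM - VLY: 1.4+3.3+1.6 = 6.3
JCT - TOR - RIV - SUM - VLY: 1.4+2.9+1.5+1.6 = 7.4
JCT - TOR - RIV - VLY: 1.4+2.9+5.9 = 10.2
The minimum is 6.3 min via JCT - TOR - SUM - VLY.

6.3 min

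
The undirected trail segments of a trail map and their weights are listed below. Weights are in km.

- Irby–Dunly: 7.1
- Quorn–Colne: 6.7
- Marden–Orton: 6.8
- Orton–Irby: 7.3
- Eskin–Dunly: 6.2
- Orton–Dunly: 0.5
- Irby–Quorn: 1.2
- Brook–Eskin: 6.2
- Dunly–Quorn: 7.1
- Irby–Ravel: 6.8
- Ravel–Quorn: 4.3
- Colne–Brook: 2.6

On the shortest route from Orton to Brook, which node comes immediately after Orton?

Dunly

Compare a few routes:
Orton–Dunly–Quorn–Colne–Brook: 0.5+7.1+6.7+2.6 = 16.9
Orton–Dunly–Eskin–Brook: 0.5+6.2+6.2 = 12.9
Cheapest is Orton–Dunly–Eskin–Brook at 12.9 km.
So from Orton the first move is to Dunly.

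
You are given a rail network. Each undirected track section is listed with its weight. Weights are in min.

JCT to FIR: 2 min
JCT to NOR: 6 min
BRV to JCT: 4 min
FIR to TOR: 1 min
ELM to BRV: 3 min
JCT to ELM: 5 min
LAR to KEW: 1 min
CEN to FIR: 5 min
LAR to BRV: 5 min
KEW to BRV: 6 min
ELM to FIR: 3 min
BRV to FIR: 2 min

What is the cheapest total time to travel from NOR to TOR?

9 min

Candidate routes:
NOR → JCT → FIR → TOR: 6+2+1 = 9
NOR → JCT → BRV → FIR → TOR: 6+4+2+1 = 13
NOR → JCT → ELM → FIR → TOR: 6+5+3+1 = 15
NOR → JCT → BRV → ELM → FIR → TOR: 6+4+3+3+1 = 17
Cheapest is NOR → JCT → FIR → TOR at 9 min.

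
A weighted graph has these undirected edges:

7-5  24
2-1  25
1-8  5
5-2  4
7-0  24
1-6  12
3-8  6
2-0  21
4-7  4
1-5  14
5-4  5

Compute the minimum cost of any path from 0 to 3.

Shortest distances from 0:
0: 0
2: 21  (via 0)
7: 24  (via 0)
5: 25  (via 2)
4: 28  (via 7)
1: 39  (via 5)
8: 44  (via 1)
3: 50  (via 8)
Shortest route: 0 → 2 → 5 → 1 → 8 → 3 = 50.

50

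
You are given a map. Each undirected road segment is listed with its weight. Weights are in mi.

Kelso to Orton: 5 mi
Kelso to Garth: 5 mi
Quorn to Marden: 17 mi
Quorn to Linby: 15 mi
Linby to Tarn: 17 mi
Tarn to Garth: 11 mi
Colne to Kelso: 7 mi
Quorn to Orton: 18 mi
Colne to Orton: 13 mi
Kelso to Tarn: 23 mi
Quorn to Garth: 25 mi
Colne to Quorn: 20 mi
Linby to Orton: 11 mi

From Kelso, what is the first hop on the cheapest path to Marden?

Compare a few routes:
Kelso–Colne–Quorn–Marden: 7+20+17 = 44
Kelso–Orton–Quorn–Marden: 5+18+17 = 40
The minimum is 40 mi via Kelso–Orton–Quorn–Marden.
So from Kelso the first move is to Orton.

Orton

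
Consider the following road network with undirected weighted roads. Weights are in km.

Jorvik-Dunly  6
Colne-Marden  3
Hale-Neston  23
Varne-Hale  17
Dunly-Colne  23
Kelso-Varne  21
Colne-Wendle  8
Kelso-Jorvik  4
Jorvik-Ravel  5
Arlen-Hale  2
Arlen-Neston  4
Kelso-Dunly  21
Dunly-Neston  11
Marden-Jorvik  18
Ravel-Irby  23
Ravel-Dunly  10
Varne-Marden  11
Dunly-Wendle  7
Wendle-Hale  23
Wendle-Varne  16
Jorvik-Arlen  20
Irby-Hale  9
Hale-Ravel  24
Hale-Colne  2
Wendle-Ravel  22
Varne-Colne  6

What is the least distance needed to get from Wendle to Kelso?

Candidate routes:
Wendle - Dunly - Ravel - Jorvik - Kelso: 7+10+5+4 = 26
Wendle - Ravel - Jorvik - Kelso: 22+5+4 = 31
Wendle - Dunly - Jorvik - Kelso: 7+6+4 = 17
Wendle - Dunly - Kelso: 7+21 = 28
The minimum is 17 km via Wendle - Dunly - Jorvik - Kelso.

17 km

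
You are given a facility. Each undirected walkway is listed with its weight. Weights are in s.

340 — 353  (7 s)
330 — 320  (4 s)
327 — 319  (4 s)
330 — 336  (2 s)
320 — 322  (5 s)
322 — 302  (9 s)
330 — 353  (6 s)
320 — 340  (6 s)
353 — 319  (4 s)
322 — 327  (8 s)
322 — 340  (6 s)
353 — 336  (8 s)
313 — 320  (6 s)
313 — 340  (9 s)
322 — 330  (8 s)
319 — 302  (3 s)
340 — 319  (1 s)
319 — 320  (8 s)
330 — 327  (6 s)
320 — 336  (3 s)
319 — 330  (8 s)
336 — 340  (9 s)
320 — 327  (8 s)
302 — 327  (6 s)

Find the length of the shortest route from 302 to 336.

13 s

Enumerating some paths:
302 - 319 - 340 - 336: 3+1+9 = 13
302 - 319 - 320 - 336: 3+8+3 = 14
302 - 327 - 330 - 336: 6+6+2 = 14
The minimum is 13 s via 302 - 319 - 340 - 336.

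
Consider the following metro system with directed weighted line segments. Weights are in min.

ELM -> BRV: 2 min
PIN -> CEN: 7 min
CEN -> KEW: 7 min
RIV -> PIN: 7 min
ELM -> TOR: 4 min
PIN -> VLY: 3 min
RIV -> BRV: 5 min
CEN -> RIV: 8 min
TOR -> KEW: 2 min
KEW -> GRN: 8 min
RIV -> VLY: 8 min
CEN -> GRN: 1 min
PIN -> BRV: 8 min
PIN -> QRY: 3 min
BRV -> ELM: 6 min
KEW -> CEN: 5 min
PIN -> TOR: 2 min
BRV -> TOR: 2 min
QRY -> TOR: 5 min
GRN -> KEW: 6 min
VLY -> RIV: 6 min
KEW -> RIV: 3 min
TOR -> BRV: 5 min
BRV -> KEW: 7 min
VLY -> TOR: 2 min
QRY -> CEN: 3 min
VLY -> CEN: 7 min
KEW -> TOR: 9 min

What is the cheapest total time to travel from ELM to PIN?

Settle nodes by increasing distance from ELM:
ELM: 0
BRV: 2  (via ELM)
TOR: 4  (via ELM)
KEW: 6  (via TOR)
RIV: 9  (via KEW)
CEN: 11  (via KEW)
GRN: 12  (via CEN)
PIN: 16  (via RIV)
Shortest route: ELM–TOR–KEW–RIV–PIN = 16 min.

16 min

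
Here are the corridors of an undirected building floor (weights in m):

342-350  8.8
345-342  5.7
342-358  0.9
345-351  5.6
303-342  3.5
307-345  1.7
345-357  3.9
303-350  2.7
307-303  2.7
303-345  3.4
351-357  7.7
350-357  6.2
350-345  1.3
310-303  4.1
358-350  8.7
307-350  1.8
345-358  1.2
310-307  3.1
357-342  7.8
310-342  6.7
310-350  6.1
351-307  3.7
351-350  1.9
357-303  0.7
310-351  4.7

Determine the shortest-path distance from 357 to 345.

3.9 m

Compare a few routes:
357 → 303 → 350 → 345: 0.7+2.7+1.3 = 4.7
357 → 345: 3.9 = 3.9
357 → 303 → 345: 0.7+3.4 = 4.1
The minimum is 3.9 m via 357 → 345.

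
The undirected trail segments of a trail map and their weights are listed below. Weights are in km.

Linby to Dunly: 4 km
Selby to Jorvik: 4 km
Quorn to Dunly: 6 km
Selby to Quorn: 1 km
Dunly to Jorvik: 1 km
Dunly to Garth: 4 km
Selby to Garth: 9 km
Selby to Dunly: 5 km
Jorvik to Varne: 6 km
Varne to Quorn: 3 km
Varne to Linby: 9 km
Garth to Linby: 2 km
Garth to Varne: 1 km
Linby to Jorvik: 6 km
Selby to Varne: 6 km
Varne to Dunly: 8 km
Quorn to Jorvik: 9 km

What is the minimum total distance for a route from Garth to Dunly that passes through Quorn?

10 km

Best Garth to Quorn: Garth–Varne–Quorn costing 4
Best Quorn to Dunly: Quorn–Dunly costing 6
Total via Quorn: 4 + 6 = 10 km.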